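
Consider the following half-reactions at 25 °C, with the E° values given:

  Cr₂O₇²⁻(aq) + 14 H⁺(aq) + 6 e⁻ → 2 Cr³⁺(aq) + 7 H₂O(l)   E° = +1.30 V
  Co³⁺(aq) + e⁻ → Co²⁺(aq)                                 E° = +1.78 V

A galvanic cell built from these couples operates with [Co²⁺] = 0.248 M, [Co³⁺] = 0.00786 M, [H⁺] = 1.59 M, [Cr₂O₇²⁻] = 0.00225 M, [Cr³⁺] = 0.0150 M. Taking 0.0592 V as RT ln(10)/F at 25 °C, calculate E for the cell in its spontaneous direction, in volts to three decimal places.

+0.354 V

Co³⁺/Co²⁺ is the cathode (higher E°), Cr₂O₇²⁻/Cr³⁺ the anode: E°cell = +1.78 − (+1.30) = +0.48 V, n = 6.
Overall: 6 Co³⁺(aq) + 2 Cr³⁺(aq) + 7 H₂O(l) → 6 Co²⁺(aq) + Cr₂O₇²⁻(aq) + 14 H⁺(aq)
Q = [Co²⁺]^6·[Cr₂O₇²⁻]·[H⁺]^14 / ([Co³⁺]^6·[Cr³⁺]^2); log Q = 12.814.
E = E° − (0.0592/n) log Q = +0.48 − (0.0592/6)(12.814) = +0.354 V.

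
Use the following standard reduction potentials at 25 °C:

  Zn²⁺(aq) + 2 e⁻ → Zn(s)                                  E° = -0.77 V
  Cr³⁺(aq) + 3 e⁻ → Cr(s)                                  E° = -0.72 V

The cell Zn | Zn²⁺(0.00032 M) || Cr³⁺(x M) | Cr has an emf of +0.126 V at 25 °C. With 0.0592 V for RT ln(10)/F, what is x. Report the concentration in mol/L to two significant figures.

0.041 M

Cr³⁺/Cr is the cathode, Zn²⁺/Zn the anode: E°cell = +0.05 V, n = 6.
Overall reaction: 2 Cr³⁺(aq) + 3 Zn(s) → 2 Cr(s) + 3 Zn²⁺(aq); Q = [Zn²⁺]^3/[Cr³⁺]^2.
From E = E° − (0.0592/n) log Q: log Q = (E° − E)·n/0.0592 = (+0.05 − (+0.126))·6/0.0592 = -7.7027.
So 2·log[Cr³⁺] = 3·log(0.00032) − log Q = -10.4846 − (-7.7027) = -2.7819; log[Cr³⁺] = -2.7819 / 2 = -1.3909; [Cr³⁺] = 10^(-1.3909) ≈ 0.041 M.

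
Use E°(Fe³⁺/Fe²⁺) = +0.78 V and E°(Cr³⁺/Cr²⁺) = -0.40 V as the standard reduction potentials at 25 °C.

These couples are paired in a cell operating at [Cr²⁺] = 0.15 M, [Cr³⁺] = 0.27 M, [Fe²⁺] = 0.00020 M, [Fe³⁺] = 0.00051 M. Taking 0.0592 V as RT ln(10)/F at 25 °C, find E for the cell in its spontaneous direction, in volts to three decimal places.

Fe³⁺/Fe²⁺ is the cathode (higher E°), Cr³⁺/Cr²⁺ the anode: E°cell = +0.78 − (-0.40) = +1.18 V, n = 1.
Overall: Fe³⁺(aq) + Cr²⁺(aq) → Fe²⁺(aq) + Cr³⁺(aq)
Q = [Fe²⁺]·[Cr³⁺] / ([Fe³⁺]·[Cr²⁺]); log Q = -0.151.
E = E° − (0.0592/n) log Q = +1.18 − (0.0592/1)(-0.151) = +1.189 V.

+1.189 V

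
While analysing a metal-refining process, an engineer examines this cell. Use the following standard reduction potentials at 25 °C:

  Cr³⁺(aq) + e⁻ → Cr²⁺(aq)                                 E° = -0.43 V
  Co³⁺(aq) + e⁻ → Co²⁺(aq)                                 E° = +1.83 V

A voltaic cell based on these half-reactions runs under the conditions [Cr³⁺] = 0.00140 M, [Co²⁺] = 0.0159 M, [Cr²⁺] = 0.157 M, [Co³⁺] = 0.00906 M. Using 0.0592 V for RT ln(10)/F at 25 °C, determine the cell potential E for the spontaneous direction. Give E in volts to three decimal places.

+2.367 V

Co³⁺/Co²⁺ is the cathode (higher E°), Cr³⁺/Cr²⁺ the anode: E°cell = +1.83 − (-0.43) = +2.26 V, n = 1.
Overall: Co³⁺(aq) + Cr²⁺(aq) → Co²⁺(aq) + Cr³⁺(aq)
Q = [Co²⁺]·[Cr³⁺] / ([Co³⁺]·[Cr²⁺]); log Q = -1.806.
E = E° − (0.0592/n) log Q = +2.26 − (0.0592/1)(-1.806) = +2.367 V.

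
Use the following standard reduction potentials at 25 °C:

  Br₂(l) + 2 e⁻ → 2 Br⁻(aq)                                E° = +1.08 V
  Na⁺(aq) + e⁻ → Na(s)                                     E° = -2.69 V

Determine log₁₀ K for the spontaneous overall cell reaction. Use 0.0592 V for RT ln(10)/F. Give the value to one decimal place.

Cathode: Br₂/Br⁻; anode: Na⁺/Na. E°cell = +3.77 V, n = 2.
log K = nE°cell / 0.0592 = (2)(+3.77) / 0.0592 = 127.4.

127.4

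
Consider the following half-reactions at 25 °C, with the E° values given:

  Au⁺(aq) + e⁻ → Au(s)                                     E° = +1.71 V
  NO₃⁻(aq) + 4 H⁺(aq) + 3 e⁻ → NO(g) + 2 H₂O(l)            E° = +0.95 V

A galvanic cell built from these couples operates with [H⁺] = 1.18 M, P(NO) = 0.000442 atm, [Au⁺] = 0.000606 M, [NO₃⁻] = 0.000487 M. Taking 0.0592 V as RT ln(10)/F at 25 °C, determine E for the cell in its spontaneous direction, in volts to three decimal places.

Au⁺/Au is the cathode (higher E°), NO₃⁻/NO the anode: E°cell = +1.71 − (+0.95) = +0.76 V, n = 3.
Overall: 3 Au⁺(aq) + NO(g) + 2 H₂O(l) → 3 Au(s) + NO₃⁻(aq) + 4 H⁺(aq)
Q = [NO₃⁻]·[H⁺]^4 / ([Au⁺]^3·P(NO)); log Q = 9.982.
E = E° − (0.0592/n) log Q = +0.76 − (0.0592/3)(9.982) = +0.563 V.

+0.563 V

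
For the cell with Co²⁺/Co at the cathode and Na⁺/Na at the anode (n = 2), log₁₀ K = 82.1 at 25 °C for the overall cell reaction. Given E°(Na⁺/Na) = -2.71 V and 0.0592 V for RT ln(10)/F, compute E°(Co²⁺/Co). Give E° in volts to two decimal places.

-0.28 V

E°cell = (0.0592/n)·log K = (0.0592/2)(82.1) = +2.430 V.
Since Co²⁺/Co is the cathode and Na⁺/Na the anode, E°cell = E°(Co²⁺/Co) − E°(Na⁺/Na).
So E°(Co²⁺/Co) = E°cell + E°(Na⁺/Na) = +2.430 + (-2.71) = -0.28 V.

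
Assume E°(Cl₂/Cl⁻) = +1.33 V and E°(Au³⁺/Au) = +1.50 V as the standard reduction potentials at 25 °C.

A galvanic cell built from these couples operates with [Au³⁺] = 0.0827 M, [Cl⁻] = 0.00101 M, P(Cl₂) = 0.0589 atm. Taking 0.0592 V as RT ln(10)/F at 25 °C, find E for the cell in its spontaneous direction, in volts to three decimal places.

Au³⁺/Au is the cathode (higher E°), Cl₂/Cl⁻ the anode: E°cell = +1.50 − (+1.33) = +0.17 V, n = 6.
Overall: 2 Au³⁺(aq) + 6 Cl⁻(aq) → 2 Au(s) + 3 Cl₂(g)
Q = P(Cl₂)^3 / ([Au³⁺]^2·[Cl⁻]^6); log Q = 16.449.
E = E° − (0.0592/n) log Q = +0.17 − (0.0592/6)(16.449) = +0.008 V.

+0.008 V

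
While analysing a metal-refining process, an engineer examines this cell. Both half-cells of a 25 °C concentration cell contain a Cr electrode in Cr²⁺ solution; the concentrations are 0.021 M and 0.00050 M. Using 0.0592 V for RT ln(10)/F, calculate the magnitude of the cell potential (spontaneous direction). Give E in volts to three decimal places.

For a concentration cell E°cell = 0. The 0.021 M side is the cathode (reduction is favoured where [Cr²⁺] is higher).
With n = 2, E = −(0.0592/2) log([Cr²⁺]ₐₙ/[Cr²⁺]꜀ₐₜ) = −(0.0592/2) log(0.0005/0.021) = −(0.0592/2)(-1.623) = +0.048 V.

+0.048 V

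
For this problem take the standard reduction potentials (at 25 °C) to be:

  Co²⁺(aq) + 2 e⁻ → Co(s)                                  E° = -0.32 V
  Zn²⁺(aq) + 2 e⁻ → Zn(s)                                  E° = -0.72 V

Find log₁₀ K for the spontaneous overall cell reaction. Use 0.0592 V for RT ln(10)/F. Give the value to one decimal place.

Cathode: Co²⁺/Co; anode: Zn²⁺/Zn. E°cell = +0.40 V, n = 2.
log K = nE°cell / 0.0592 = (2)(+0.40) / 0.0592 = 13.5.

13.5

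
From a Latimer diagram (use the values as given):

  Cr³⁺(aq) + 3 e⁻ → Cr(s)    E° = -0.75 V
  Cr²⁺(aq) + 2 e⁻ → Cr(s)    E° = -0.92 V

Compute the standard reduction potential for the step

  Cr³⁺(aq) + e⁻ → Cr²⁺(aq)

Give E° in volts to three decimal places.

Sequential free energies add, so n₃E°₃ = n₁E°₁ + n₂E°₂.
With n₃ = 3, and the known step contributing 2×(-0.92) V, the unknown satisfies 1·E° = 3×(-0.75) − 2×(-0.92) = -0.410.
E° = -0.410 / 1 = -0.410 V.

-0.410 V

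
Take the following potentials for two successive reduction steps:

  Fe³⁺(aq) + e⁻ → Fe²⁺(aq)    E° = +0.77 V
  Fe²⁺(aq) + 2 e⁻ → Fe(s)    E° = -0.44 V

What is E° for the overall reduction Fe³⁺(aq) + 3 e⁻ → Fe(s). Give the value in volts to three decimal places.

-0.037 V

Since ΔG° = −nFE° is additive over sequential reductions, n₃E°₃ = n₁E°₁ + n₂E°₂.
E°₃ = (1×+0.77 + 2×-0.44) / 3 = (-0.110) / 3 = -0.037 V.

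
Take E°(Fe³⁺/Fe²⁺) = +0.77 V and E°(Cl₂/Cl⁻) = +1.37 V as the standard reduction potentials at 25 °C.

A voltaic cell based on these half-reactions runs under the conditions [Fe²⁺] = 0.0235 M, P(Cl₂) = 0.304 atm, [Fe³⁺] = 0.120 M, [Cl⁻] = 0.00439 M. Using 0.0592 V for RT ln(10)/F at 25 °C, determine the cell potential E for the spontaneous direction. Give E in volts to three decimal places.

+0.682 V

Cl₂/Cl⁻ is the cathode (higher E°), Fe³⁺/Fe²⁺ the anode: E°cell = +1.37 − (+0.77) = +0.60 V, n = 2.
Overall: Cl₂(g) + 2 Fe²⁺(aq) → 2 Cl⁻(aq) + 2 Fe³⁺(aq)
Q = [Cl⁻]^2·[Fe³⁺]^2 / (P(Cl₂)·[Fe²⁺]^2); log Q = -2.782.
E = E° − (0.0592/n) log Q = +0.60 − (0.0592/2)(-2.782) = +0.682 V.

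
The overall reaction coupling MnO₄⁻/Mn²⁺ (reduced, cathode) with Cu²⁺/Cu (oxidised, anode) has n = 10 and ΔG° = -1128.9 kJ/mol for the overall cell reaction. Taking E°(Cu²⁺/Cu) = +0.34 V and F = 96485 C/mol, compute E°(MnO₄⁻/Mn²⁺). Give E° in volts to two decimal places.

E°cell = −ΔG°/(nF) = −(-1128.9×10³)/((10)(96485)) = +1.170 V.
Since MnO₄⁻/Mn²⁺ is the cathode and Cu²⁺/Cu the anode, E°cell = E°(MnO₄⁻/Mn²⁺) − E°(Cu²⁺/Cu).
So E°(MnO₄⁻/Mn²⁺) = E°cell + E°(Cu²⁺/Cu) = +1.170 + (+0.34) = +1.51 V.

+1.51 V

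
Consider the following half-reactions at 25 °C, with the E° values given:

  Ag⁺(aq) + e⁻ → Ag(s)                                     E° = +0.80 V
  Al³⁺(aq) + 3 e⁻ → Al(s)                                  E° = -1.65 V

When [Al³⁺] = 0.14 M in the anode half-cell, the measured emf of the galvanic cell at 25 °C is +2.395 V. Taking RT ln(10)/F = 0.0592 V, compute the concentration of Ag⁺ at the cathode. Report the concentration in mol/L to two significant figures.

0.061 M

Ag⁺/Ag is the cathode, Al³⁺/Al the anode: E°cell = +2.45 V, n = 3.
Overall reaction: 3 Ag⁺(aq) + Al(s) → 3 Ag(s) + Al³⁺(aq); Q = [Al³⁺]^1/[Ag⁺]^3.
From E = E° − (0.0592/n) log Q: log Q = (E° − E)·n/0.0592 = (+2.45 − (+2.395))·3/0.0592 = 2.7872.
So 3·log[Ag⁺] = 1·log(0.14) − log Q = -0.8539 − (2.7872) = -3.6411; log[Ag⁺] = -3.6411 / 3 = -1.2137; [Ag⁺] = 10^(-1.2137) ≈ 0.061 M.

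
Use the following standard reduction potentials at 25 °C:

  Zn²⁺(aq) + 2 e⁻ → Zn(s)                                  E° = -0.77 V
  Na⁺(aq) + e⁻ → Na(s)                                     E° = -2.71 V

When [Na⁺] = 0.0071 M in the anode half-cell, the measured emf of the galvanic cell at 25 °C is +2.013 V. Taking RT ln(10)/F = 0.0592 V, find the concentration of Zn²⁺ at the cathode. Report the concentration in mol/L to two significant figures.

0.015 M

Zn²⁺/Zn is the cathode, Na⁺/Na the anode: E°cell = +1.94 V, n = 2.
Overall reaction: Zn²⁺(aq) + 2 Na(s) → Zn(s) + 2 Na⁺(aq); Q = [Na⁺]^2/[Zn²⁺]^1.
From E = E° − (0.0592/n) log Q: log Q = (E° − E)·n/0.0592 = (+1.94 − (+2.013))·2/0.0592 = -2.4662.
So 1·log[Zn²⁺] = 2·log(0.0071) − log Q = -4.2975 − (-2.4662) = -1.8313; [Zn²⁺] = 10^(-1.8313) ≈ 0.015 M.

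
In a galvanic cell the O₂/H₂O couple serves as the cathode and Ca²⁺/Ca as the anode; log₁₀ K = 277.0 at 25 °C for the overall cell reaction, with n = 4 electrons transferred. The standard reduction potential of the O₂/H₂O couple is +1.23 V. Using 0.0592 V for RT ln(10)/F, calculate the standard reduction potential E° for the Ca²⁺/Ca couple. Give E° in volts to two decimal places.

-2.87 V

E°cell = (0.0592/n)·log K = (0.0592/4)(277.0) = +4.100 V.
Since O₂/H₂O is the cathode and Ca²⁺/Ca the anode, E°cell = E°(O₂/H₂O) − E°(Ca²⁺/Ca).
So E°(Ca²⁺/Ca) = E°(O₂/H₂O) − E°cell = (+1.23) − (+4.100) = -2.87 V.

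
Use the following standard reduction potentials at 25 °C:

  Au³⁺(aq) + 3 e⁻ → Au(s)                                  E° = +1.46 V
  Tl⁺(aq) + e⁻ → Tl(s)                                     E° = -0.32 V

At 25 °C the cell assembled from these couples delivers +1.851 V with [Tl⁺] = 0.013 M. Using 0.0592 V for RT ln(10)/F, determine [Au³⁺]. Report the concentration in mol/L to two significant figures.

Au³⁺/Au is the cathode, Tl⁺/Tl the anode: E°cell = +1.78 V, n = 3.
Overall reaction: Au³⁺(aq) + 3 Tl(s) → Au(s) + 3 Tl⁺(aq); Q = [Tl⁺]^3/[Au³⁺]^1.
From E = E° − (0.0592/n) log Q: log Q = (E° − E)·n/0.0592 = (+1.78 − (+1.851))·3/0.0592 = -3.5980.
So 1·log[Au³⁺] = 3·log(0.013) − log Q = -5.6582 − (-3.5980) = -2.0602; [Au³⁺] = 10^(-2.0602) ≈ 0.0087 M.

0.0087 M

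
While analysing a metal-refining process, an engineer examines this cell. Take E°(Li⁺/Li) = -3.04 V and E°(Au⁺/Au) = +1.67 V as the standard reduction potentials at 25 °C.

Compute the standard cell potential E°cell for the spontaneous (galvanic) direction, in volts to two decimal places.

+4.71 V

The Au⁺/Au couple has the higher reduction potential, so it is the cathode; Li⁺/Li is oxidised at the anode.
E°cell = E°(cathode) − E°(anode) = (+1.67) − (-3.04) = +4.71 V.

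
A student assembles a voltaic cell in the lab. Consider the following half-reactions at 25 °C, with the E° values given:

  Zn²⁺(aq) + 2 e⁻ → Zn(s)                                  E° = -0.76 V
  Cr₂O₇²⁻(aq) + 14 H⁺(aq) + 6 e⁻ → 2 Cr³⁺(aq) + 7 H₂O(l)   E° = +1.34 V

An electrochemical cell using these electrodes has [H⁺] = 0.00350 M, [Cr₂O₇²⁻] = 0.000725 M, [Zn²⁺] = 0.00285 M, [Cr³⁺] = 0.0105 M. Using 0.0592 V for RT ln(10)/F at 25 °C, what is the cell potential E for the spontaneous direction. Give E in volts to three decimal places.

+1.844 V

Cr₂O₇²⁻/Cr³⁺ is the cathode (higher E°), Zn²⁺/Zn the anode: E°cell = +1.34 − (-0.76) = +2.10 V, n = 6.
Overall: Cr₂O₇²⁻(aq) + 14 H⁺(aq) + 3 Zn(s) → 2 Cr³⁺(aq) + 7 H₂O(l) + 3 Zn²⁺(aq)
Q = [Cr³⁺]^2·[Zn²⁺]^3 / ([Cr₂O₇²⁻]·[H⁺]^14); log Q = 25.930.
E = E° − (0.0592/n) log Q = +2.10 − (0.0592/6)(25.930) = +1.844 V.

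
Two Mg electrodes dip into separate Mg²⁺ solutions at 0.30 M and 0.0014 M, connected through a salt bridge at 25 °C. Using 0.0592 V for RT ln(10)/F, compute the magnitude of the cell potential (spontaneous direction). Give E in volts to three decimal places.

For a concentration cell E°cell = 0. The 0.30 M side is the cathode (reduction is favoured where [Mg²⁺] is higher).
With n = 2, E = −(0.0592/2) log([Mg²⁺]ₐₙ/[Mg²⁺]꜀ₐₜ) = −(0.0592/2) log(0.0014/0.3) = −(0.0592/2)(-2.331) = +0.069 V.

+0.069 V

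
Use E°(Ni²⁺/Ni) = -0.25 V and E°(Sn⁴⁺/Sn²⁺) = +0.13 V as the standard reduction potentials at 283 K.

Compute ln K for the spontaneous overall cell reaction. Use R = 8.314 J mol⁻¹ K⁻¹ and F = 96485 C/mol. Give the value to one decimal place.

31.2

Cathode: Sn⁴⁺/Sn²⁺; anode: Ni²⁺/Ni. E°cell = (+0.13) − (-0.25) = +0.38 V, with n = 2.
ΔG° = −nFE° = −RT ln K, so ln K = nFE°/(RT) = (2)(96485)(+0.38) / ((8.314)(283)) = 31.166.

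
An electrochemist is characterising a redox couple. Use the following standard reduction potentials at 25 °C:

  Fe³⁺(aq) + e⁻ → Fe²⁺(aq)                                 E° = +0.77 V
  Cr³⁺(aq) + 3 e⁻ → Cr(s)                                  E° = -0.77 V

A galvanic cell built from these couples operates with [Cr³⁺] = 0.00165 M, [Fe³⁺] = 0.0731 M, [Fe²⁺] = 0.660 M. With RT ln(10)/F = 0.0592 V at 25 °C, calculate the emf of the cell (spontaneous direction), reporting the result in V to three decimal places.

+1.538 V

Fe³⁺/Fe²⁺ is the cathode (higher E°), Cr³⁺/Cr the anode: E°cell = +0.77 − (-0.77) = +1.54 V, n = 3.
Overall: 3 Fe³⁺(aq) + Cr(s) → 3 Fe²⁺(aq) + Cr³⁺(aq)
Q = [Fe²⁺]^3·[Cr³⁺] / ([Fe³⁺]^3); log Q = 0.084.
E = E° − (0.0592/n) log Q = +1.54 − (0.0592/3)(0.084) = +1.538 V.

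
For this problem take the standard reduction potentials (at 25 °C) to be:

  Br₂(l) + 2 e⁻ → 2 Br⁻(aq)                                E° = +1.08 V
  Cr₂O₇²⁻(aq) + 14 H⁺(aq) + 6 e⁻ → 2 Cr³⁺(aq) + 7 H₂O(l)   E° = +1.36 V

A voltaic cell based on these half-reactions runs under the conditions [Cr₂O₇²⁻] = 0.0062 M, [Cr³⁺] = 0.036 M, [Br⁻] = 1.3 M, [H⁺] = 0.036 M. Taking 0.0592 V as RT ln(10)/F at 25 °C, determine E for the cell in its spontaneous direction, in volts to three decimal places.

Cr₂O₇²⁻/Cr³⁺ is the cathode (higher E°), Br₂/Br⁻ the anode: E°cell = +1.36 − (+1.08) = +0.28 V, n = 6.
Overall: Cr₂O₇²⁻(aq) + 14 H⁺(aq) + 6 Br⁻(aq) → 2 Cr³⁺(aq) + 7 H₂O(l) + 3 Br₂(l)
Q = [Cr³⁺]^2 / ([Cr₂O₇²⁻]·[H⁺]^14·[Br⁻]^6); log Q = 18.848.
E = E° − (0.0592/n) log Q = +0.28 − (0.0592/6)(18.848) = +0.094 V.

+0.094 V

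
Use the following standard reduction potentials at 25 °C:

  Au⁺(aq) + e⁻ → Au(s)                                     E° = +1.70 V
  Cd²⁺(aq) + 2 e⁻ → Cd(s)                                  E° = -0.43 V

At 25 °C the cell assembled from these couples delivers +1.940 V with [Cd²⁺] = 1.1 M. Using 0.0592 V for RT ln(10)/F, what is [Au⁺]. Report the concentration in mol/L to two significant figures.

Au⁺/Au is the cathode, Cd²⁺/Cd the anode: E°cell = +2.13 V, n = 2.
Overall reaction: 2 Au⁺(aq) + Cd(s) → 2 Au(s) + Cd²⁺(aq); Q = [Cd²⁺]^1/[Au⁺]^2.
From E = E° − (0.0592/n) log Q: log Q = (E° − E)·n/0.0592 = (+2.13 − (+1.940))·2/0.0592 = 6.4189.
So 2·log[Au⁺] = 1·log(1.1) − log Q = 0.0414 − (6.4189) = -6.3775; log[Au⁺] = -6.3775 / 2 = -3.1888; [Au⁺] = 10^(-3.1888) ≈ 0.00065 M.

0.00065 M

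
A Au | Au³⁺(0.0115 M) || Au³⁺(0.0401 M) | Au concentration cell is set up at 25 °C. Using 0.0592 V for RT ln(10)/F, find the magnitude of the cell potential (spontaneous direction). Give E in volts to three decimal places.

For a concentration cell E°cell = 0. The 0.0401 M side is the cathode (reduction is favoured where [Au³⁺] is higher).
With n = 3, E = −(0.0592/3) log([Au³⁺]ₐₙ/[Au³⁺]꜀ₐₜ) = −(0.0592/3) log(0.0115/0.0401) = −(0.0592/3)(-0.542) = +0.011 V.

+0.011 V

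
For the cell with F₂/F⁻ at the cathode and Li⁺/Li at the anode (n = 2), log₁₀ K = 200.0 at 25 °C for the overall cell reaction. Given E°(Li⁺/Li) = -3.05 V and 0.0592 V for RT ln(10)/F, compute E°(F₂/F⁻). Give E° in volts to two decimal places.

+2.87 V

E°cell = (0.0592/n)·log K = (0.0592/2)(200.0) = +5.920 V.
Since F₂/F⁻ is the cathode and Li⁺/Li the anode, E°cell = E°(F₂/F⁻) − E°(Li⁺/Li).
So E°(F₂/F⁻) = E°cell + E°(Li⁺/Li) = +5.920 + (-3.05) = +2.87 V.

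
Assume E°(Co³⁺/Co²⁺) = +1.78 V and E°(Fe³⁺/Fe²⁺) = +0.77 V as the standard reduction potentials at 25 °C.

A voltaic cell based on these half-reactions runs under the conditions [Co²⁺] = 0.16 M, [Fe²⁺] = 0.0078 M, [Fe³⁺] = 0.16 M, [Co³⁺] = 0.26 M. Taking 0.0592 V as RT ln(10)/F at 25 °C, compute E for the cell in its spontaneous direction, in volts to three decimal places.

+0.945 V

Co³⁺/Co²⁺ is the cathode (higher E°), Fe³⁺/Fe²⁺ the anode: E°cell = +1.78 − (+0.77) = +1.01 V, n = 1.
Overall: Co³⁺(aq) + Fe²⁺(aq) → Co²⁺(aq) + Fe³⁺(aq)
Q = [Co²⁺]·[Fe³⁺] / ([Co³⁺]·[Fe²⁺]); log Q = 1.101.
E = E° − (0.0592/n) log Q = +1.01 − (0.0592/1)(1.101) = +0.945 V.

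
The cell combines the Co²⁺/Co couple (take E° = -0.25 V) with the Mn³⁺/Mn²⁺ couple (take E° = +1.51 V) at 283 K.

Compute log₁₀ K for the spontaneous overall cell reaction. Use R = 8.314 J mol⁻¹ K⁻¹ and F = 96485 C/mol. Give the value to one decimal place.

62.7

Cathode: Mn³⁺/Mn²⁺; anode: Co²⁺/Co. E°cell = (+1.51) − (-0.25) = +1.76 V, with n = 2.
ΔG° = −nFE° = −RT ln K, so ln K = nFE°/(RT) = (2)(96485)(+1.76) / ((8.314)(283)) = 144.346.
log₁₀ K = 144.346 / ln 10 = 62.7.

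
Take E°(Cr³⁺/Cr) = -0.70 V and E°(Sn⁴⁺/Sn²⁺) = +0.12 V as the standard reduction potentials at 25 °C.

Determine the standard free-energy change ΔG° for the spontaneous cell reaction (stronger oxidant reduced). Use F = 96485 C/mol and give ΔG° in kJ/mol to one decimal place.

-474.7 kJ/mol

Sn⁴⁺/Sn²⁺ (E° = +0.12 V) is the cathode; Cr³⁺/Cr (E° = -0.70 V) is the anode, so E°cell = +0.82 V.
Balancing electrons gives n = 6 (lcm of 2 and 3).
ΔG° = −nFE° = −(6)(96485)(+0.82) = -474,706 J = -474.7 kJ/mol.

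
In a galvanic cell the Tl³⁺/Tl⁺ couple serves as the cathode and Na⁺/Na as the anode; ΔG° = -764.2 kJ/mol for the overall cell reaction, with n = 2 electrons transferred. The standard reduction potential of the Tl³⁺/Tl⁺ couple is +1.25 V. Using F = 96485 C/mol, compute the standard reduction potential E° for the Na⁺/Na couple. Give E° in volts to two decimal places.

-2.71 V

E°cell = −ΔG°/(nF) = −(-764.2×10³)/((2)(96485)) = +3.960 V.
Since Tl³⁺/Tl⁺ is the cathode and Na⁺/Na the anode, E°cell = E°(Tl³⁺/Tl⁺) − E°(Na⁺/Na).
So E°(Na⁺/Na) = E°(Tl³⁺/Tl⁺) − E°cell = (+1.25) − (+3.960) = -2.71 V.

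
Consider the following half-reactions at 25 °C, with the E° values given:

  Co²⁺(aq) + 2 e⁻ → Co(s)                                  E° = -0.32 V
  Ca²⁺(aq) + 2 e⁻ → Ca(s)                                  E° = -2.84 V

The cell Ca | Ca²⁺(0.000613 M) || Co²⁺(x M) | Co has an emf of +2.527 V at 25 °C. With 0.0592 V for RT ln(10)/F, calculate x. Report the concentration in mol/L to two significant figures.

Co²⁺/Co is the cathode, Ca²⁺/Ca the anode: E°cell = +2.52 V, n = 2.
Overall reaction: Co²⁺(aq) + Ca(s) → Co(s) + Ca²⁺(aq); Q = [Ca²⁺]^1/[Co²⁺]^1.
From E = E° − (0.0592/n) log Q: log Q = (E° − E)·n/0.0592 = (+2.52 − (+2.527))·2/0.0592 = -0.2365.
So 1·log[Co²⁺] = 1·log(0.000613) − log Q = -3.2125 − (-0.2365) = -2.9760; [Co²⁺] = 10^(-2.9760) ≈ 0.0011 M.

0.0011 M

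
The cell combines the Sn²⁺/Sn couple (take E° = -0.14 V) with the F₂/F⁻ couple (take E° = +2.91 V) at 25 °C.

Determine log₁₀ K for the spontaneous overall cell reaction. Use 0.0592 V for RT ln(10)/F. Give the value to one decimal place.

Cathode: F₂/F⁻; anode: Sn²⁺/Sn. E°cell = +3.05 V, n = 2.
log K = nE°cell / 0.0592 = (2)(+3.05) / 0.0592 = 103.0.

103.0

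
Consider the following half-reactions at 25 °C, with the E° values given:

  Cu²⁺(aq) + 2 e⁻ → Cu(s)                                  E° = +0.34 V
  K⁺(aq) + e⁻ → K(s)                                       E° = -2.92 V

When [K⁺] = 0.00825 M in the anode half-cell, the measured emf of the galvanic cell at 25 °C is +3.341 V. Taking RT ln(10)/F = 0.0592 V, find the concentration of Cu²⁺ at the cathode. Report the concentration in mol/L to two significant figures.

0.037 M

Cu²⁺/Cu is the cathode, K⁺/K the anode: E°cell = +3.26 V, n = 2.
Overall reaction: Cu²⁺(aq) + 2 K(s) → Cu(s) + 2 K⁺(aq); Q = [K⁺]^2/[Cu²⁺]^1.
From E = E° − (0.0592/n) log Q: log Q = (E° − E)·n/0.0592 = (+3.26 − (+3.341))·2/0.0592 = -2.7365.
So 1·log[Cu²⁺] = 2·log(0.00825) − log Q = -4.1671 − (-2.7365) = -1.4306; [Cu²⁺] = 10^(-1.4306) ≈ 0.037 M.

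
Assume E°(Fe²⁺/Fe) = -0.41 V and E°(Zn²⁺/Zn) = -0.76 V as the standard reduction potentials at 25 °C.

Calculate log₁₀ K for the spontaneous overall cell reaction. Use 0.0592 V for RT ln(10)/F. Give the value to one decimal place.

11.8

Cathode: Fe²⁺/Fe; anode: Zn²⁺/Zn. E°cell = +0.35 V, n = 2.
log K = nE°cell / 0.0592 = (2)(+0.35) / 0.0592 = 11.8.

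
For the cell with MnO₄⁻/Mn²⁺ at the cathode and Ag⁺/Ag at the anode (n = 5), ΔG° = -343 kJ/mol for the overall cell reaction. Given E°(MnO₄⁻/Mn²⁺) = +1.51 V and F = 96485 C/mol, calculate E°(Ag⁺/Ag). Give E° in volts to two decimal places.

+0.80 V

E°cell = −ΔG°/(nF) = −(-343×10³)/((5)(96485)) = +0.711 V.
Since MnO₄⁻/Mn²⁺ is the cathode and Ag⁺/Ag the anode, E°cell = E°(MnO₄⁻/Mn²⁺) − E°(Ag⁺/Ag).
So E°(Ag⁺/Ag) = E°(MnO₄⁻/Mn²⁺) − E°cell = (+1.51) − (+0.711) = +0.80 V.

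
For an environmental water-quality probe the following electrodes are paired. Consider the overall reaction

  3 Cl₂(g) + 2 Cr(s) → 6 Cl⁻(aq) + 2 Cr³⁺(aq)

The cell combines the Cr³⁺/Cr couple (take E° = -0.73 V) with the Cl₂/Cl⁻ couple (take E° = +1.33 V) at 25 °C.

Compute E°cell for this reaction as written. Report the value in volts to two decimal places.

+2.06 V

The Cl₂/Cl⁻ couple has the higher reduction potential, so it is the cathode; Cr³⁺/Cr is oxidised at the anode.
E°cell = E°(cathode) − E°(anode) = (+1.33) − (-0.73) = +2.06 V.
Since E°cell > 0, the reaction is spontaneous under standard conditions.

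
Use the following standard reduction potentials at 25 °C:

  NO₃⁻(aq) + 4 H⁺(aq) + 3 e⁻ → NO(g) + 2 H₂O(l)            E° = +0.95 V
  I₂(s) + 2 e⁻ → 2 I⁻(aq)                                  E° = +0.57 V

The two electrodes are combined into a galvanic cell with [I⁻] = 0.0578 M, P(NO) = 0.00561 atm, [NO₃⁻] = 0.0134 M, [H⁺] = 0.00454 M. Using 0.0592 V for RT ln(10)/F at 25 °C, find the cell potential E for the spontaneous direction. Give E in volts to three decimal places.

NO₃⁻/NO is the cathode (higher E°), I₂/I⁻ the anode: E°cell = +0.95 − (+0.57) = +0.38 V, n = 6.
Overall: 2 NO₃⁻(aq) + 8 H⁺(aq) + 6 I⁻(aq) → 2 NO(g) + 4 H₂O(l) + 3 I₂(s)
Q = P(NO)^2 / ([NO₃⁻]^2·[H⁺]^8·[I⁻]^6); log Q = 25.416.
E = E° − (0.0592/n) log Q = +0.38 − (0.0592/6)(25.416) = +0.129 V.

+0.129 V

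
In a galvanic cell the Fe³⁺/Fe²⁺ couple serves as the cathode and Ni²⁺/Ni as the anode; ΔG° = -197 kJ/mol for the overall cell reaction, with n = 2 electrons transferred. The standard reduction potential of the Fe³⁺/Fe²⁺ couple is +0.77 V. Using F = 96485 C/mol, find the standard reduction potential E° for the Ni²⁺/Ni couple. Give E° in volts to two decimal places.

E°cell = −ΔG°/(nF) = −(-197×10³)/((2)(96485)) = +1.021 V.
Since Fe³⁺/Fe²⁺ is the cathode and Ni²⁺/Ni the anode, E°cell = E°(Fe³⁺/Fe²⁺) − E°(Ni²⁺/Ni).
So E°(Ni²⁺/Ni) = E°(Fe³⁺/Fe²⁺) − E°cell = (+0.77) − (+1.021) = -0.25 V.

-0.25 V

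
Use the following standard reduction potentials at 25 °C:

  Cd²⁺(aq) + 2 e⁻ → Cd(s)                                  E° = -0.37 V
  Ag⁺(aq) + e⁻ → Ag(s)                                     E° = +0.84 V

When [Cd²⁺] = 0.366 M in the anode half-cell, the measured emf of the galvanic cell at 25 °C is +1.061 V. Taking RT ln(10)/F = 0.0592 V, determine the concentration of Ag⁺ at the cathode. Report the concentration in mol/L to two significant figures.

Ag⁺/Ag is the cathode, Cd²⁺/Cd the anode: E°cell = +1.21 V, n = 2.
Overall reaction: 2 Ag⁺(aq) + Cd(s) → 2 Ag(s) + Cd²⁺(aq); Q = [Cd²⁺]^1/[Ag⁺]^2.
From E = E° − (0.0592/n) log Q: log Q = (E° − E)·n/0.0592 = (+1.21 − (+1.061))·2/0.0592 = 5.0338.
So 2·log[Ag⁺] = 1·log(0.366) − log Q = -0.4365 − (5.0338) = -5.4703; log[Ag⁺] = -5.4703 / 2 = -2.7351; [Ag⁺] = 10^(-2.7351) ≈ 0.0018 M.

0.0018 M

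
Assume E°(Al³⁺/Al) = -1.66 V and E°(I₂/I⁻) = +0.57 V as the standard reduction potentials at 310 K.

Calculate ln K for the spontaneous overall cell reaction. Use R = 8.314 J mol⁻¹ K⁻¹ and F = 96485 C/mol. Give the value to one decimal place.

Cathode: I₂/I⁻; anode: Al³⁺/Al. E°cell = (+0.57) − (-1.66) = +2.23 V, with n = 6.
ΔG° = −nFE° = −RT ln K, so ln K = nFE°/(RT) = (6)(96485)(+2.23) / ((8.314)(310)) = 500.892.

500.9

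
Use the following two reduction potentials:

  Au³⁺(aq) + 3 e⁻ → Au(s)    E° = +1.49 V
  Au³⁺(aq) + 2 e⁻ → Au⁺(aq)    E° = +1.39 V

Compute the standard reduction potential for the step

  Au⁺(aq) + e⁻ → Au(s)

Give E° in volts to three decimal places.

+1.690 V

Sequential free energies add, so n₃E°₃ = n₁E°₁ + n₂E°₂.
With n₃ = 3, and the known step contributing 2×(+1.39) V, the unknown satisfies 1·E° = 3×(+1.49) − 2×(+1.39) = +1.690.
E° = +1.690 / 1 = +1.690 V.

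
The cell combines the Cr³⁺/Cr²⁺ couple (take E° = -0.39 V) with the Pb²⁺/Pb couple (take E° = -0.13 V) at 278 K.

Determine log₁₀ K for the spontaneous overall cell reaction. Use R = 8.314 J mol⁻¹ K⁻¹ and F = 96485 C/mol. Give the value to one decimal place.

9.4

Cathode: Pb²⁺/Pb; anode: Cr³⁺/Cr²⁺. E°cell = (-0.13) − (-0.39) = +0.26 V, with n = 2.
ΔG° = −nFE° = −RT ln K, so ln K = nFE°/(RT) = (2)(96485)(+0.26) / ((8.314)(278)) = 21.707.
log₁₀ K = 21.707 / ln 10 = 9.4.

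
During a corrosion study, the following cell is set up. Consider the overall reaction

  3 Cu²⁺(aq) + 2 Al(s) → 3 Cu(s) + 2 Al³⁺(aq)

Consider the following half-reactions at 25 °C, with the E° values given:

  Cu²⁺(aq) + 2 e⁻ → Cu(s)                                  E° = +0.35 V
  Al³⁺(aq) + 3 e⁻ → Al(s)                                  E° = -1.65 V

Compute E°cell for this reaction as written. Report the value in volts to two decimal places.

+2.00 V

The Cu²⁺/Cu couple has the higher reduction potential, so it is the cathode; Al³⁺/Al is oxidised at the anode.
E°cell = E°(cathode) − E°(anode) = (+0.35) − (-1.65) = +2.00 V.
Since E°cell > 0, the reaction is spontaneous under standard conditions.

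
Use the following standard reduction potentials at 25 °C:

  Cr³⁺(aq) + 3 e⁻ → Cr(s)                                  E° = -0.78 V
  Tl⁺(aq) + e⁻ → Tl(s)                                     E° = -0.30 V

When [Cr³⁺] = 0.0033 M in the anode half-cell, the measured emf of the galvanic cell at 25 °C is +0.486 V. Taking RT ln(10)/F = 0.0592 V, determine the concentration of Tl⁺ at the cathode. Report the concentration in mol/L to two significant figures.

Tl⁺/Tl is the cathode, Cr³⁺/Cr the anode: E°cell = +0.48 V, n = 3.
Overall reaction: 3 Tl⁺(aq) + Cr(s) → 3 Tl(s) + Cr³⁺(aq); Q = [Cr³⁺]^1/[Tl⁺]^3.
From E = E° − (0.0592/n) log Q: log Q = (E° − E)·n/0.0592 = (+0.48 − (+0.486))·3/0.0592 = -0.3041.
So 3·log[Tl⁺] = 1·log(0.0033) − log Q = -2.4815 − (-0.3041) = -2.1774; log[Tl⁺] = -2.1774 / 3 = -0.7258; [Tl⁺] = 10^(-0.7258) ≈ 0.19 M.

0.19 M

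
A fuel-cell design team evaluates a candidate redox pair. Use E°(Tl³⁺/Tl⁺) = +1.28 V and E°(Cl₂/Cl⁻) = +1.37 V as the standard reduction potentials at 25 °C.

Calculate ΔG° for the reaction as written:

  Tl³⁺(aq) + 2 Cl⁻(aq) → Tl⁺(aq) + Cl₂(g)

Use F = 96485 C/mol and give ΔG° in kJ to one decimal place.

As written, Tl³⁺/Tl⁺ is reduced (cathode) and Cl₂/Cl⁻ is oxidised (anode), so E°cell = (+1.28) − (+1.37) = -0.09 V.
Balancing electrons gives n = 2.
ΔG° = −nFE° = −(2)(96485)(-0.09) = 17,367 J = +17.4 kJ.

+17.4 kJ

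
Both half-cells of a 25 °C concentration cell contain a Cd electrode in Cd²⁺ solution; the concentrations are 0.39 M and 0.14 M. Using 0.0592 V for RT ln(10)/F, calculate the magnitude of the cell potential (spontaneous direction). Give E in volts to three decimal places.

+0.013 V

For a concentration cell E°cell = 0. The 0.39 M side is the cathode (reduction is favoured where [Cd²⁺] is higher).
With n = 2, E = −(0.0592/2) log([Cd²⁺]ₐₙ/[Cd²⁺]꜀ₐₜ) = −(0.0592/2) log(0.14/0.39) = −(0.0592/2)(-0.445) = +0.013 V.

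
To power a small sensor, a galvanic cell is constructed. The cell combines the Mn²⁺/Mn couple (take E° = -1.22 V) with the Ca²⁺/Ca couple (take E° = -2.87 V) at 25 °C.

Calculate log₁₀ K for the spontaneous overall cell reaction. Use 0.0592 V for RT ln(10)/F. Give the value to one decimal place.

55.7

Cathode: Mn²⁺/Mn; anode: Ca²⁺/Ca. E°cell = +1.65 V, n = 2.
log K = nE°cell / 0.0592 = (2)(+1.65) / 0.0592 = 55.7.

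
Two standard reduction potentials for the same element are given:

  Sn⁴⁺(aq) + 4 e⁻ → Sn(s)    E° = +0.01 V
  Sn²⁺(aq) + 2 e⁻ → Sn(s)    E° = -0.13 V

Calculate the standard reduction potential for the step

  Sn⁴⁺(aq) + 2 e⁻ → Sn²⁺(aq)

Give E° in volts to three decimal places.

+0.150 V

Sequential free energies add, so n₃E°₃ = n₁E°₁ + n₂E°₂.
With n₃ = 4, and the known step contributing 2×(-0.13) V, the unknown satisfies 2·E° = 4×(+0.01) − 2×(-0.13) = +0.300.
E° = +0.300 / 2 = +0.150 V.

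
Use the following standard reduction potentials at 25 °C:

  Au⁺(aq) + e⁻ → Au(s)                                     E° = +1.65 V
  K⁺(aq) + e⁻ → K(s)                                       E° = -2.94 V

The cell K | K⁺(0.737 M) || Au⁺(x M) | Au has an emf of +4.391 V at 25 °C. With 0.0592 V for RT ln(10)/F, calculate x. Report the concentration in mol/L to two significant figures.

Au⁺/Au is the cathode, K⁺/K the anode: E°cell = +4.59 V, n = 1.
Overall reaction: Au⁺(aq) + K(s) → Au(s) + K⁺(aq); Q = [K⁺]^1/[Au⁺]^1.
From E = E° − (0.0592/n) log Q: log Q = (E° − E)·n/0.0592 = (+4.59 − (+4.391))·1/0.0592 = 3.3615.
So 1·log[Au⁺] = 1·log(0.737) − log Q = -0.1325 − (3.3615) = -3.4940; [Au⁺] = 10^(-3.4940) ≈ 0.00032 M.

0.00032 M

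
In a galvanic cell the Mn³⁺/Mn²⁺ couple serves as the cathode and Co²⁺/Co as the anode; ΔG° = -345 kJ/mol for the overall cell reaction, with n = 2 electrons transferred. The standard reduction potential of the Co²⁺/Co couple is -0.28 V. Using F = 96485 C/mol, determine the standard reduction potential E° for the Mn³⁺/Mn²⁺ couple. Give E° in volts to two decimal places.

+1.51 V

E°cell = −ΔG°/(nF) = −(-345×10³)/((2)(96485)) = +1.788 V.
Since Mn³⁺/Mn²⁺ is the cathode and Co²⁺/Co the anode, E°cell = E°(Mn³⁺/Mn²⁺) − E°(Co²⁺/Co).
So E°(Mn³⁺/Mn²⁺) = E°cell + E°(Co²⁺/Co) = +1.788 + (-0.28) = +1.51 V.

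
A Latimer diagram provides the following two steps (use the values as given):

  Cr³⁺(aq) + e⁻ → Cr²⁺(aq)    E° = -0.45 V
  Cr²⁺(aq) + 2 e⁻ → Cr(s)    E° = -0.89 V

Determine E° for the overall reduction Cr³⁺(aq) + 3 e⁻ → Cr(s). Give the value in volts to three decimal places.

Since ΔG° = −nFE° is additive over sequential reductions, n₃E°₃ = n₁E°₁ + n₂E°₂.
E°₃ = (1×-0.45 + 2×-0.89) / 3 = (-2.230) / 3 = -0.743 V.

-0.743 V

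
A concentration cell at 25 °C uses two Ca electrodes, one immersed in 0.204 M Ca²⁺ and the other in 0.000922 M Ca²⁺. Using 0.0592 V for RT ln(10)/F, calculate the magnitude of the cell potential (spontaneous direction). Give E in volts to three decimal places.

+0.069 V

For a concentration cell E°cell = 0. The 0.204 M side is the cathode (reduction is favoured where [Ca²⁺] is higher).
With n = 2, E = −(0.0592/2) log([Ca²⁺]ₐₙ/[Ca²⁺]꜀ₐₜ) = −(0.0592/2) log(0.000922/0.204) = −(0.0592/2)(-2.345) = +0.069 V.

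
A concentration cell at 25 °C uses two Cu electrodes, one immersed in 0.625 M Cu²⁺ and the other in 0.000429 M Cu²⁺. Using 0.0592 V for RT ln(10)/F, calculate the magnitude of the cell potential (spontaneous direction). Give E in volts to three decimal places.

+0.094 V

For a concentration cell E°cell = 0. The 0.625 M side is the cathode (reduction is favoured where [Cu²⁺] is higher).
With n = 2, E = −(0.0592/2) log([Cu²⁺]ₐₙ/[Cu²⁺]꜀ₐₜ) = −(0.0592/2) log(0.000429/0.625) = −(0.0592/2)(-3.163) = +0.094 V.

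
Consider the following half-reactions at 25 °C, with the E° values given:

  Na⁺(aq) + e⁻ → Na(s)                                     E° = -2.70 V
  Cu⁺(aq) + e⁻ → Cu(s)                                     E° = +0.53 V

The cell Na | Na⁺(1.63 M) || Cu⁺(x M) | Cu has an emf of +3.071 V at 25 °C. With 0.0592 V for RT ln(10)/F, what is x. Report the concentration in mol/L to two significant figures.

0.0034 M

Cu⁺/Cu is the cathode, Na⁺/Na the anode: E°cell = +3.23 V, n = 1.
Overall reaction: Cu⁺(aq) + Na(s) → Cu(s) + Na⁺(aq); Q = [Na⁺]^1/[Cu⁺]^1.
From E = E° − (0.0592/n) log Q: log Q = (E° − E)·n/0.0592 = (+3.23 − (+3.071))·1/0.0592 = 2.6858.
So 1·log[Cu⁺] = 1·log(1.63) − log Q = 0.2122 − (2.6858) = -2.4736; [Cu⁺] = 10^(-2.4736) ≈ 0.0034 M.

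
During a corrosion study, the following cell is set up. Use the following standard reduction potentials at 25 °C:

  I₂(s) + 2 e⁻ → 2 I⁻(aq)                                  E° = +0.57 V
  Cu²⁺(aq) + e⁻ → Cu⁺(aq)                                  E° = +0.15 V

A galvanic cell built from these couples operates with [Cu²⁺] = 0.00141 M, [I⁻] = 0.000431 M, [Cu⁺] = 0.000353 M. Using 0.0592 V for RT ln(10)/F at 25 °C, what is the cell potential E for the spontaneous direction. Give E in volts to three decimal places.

+0.584 V

I₂/I⁻ is the cathode (higher E°), Cu²⁺/Cu⁺ the anode: E°cell = +0.57 − (+0.15) = +0.42 V, n = 2.
Overall: I₂(s) + 2 Cu⁺(aq) → 2 I⁻(aq) + 2 Cu²⁺(aq)
Q = [I⁻]^2·[Cu²⁺]^2 / ([Cu⁺]^2); log Q = -5.528.
E = E° − (0.0592/n) log Q = +0.42 − (0.0592/2)(-5.528) = +0.584 V.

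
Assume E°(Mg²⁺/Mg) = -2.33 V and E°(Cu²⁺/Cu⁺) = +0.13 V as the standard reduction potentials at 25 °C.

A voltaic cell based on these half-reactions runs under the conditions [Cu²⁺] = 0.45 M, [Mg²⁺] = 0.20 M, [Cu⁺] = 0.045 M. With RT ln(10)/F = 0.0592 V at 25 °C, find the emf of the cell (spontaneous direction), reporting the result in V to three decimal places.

+2.540 V

Cu²⁺/Cu⁺ is the cathode (higher E°), Mg²⁺/Mg the anode: E°cell = +0.13 − (-2.33) = +2.46 V, n = 2.
Overall: 2 Cu²⁺(aq) + Mg(s) → 2 Cu⁺(aq) + Mg²⁺(aq)
Q = [Cu⁺]^2·[Mg²⁺] / ([Cu²⁺]^2); log Q = -2.699.
E = E° − (0.0592/n) log Q = +2.46 − (0.0592/2)(-2.699) = +2.540 V.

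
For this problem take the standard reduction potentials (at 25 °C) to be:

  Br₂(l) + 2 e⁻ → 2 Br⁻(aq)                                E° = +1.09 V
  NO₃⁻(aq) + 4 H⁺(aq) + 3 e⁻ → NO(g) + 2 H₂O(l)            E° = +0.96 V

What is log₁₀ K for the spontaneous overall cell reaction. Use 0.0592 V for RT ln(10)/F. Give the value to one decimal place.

13.2

Cathode: Br₂/Br⁻; anode: NO₃⁻/NO. E°cell = +0.13 V, n = 6.
log K = nE°cell / 0.0592 = (6)(+0.13) / 0.0592 = 13.2.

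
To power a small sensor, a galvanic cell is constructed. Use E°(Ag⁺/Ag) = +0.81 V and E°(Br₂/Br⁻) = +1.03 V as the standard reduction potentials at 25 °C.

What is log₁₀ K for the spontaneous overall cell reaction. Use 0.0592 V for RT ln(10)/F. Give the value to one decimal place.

Cathode: Br₂/Br⁻; anode: Ag⁺/Ag. E°cell = +0.22 V, n = 2.
log K = nE°cell / 0.0592 = (2)(+0.22) / 0.0592 = 7.4.

7.4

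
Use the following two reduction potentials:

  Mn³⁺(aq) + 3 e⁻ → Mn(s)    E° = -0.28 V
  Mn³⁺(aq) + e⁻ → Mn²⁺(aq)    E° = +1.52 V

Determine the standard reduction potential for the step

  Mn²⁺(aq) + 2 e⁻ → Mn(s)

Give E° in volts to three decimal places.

Sequential free energies add, so n₃E°₃ = n₁E°₁ + n₂E°₂.
With n₃ = 3, and the known step contributing 1×(+1.52) V, the unknown satisfies 2·E° = 3×(-0.28) − 1×(+1.52) = -2.360.
E° = -2.360 / 2 = -1.180 V.

-1.180 V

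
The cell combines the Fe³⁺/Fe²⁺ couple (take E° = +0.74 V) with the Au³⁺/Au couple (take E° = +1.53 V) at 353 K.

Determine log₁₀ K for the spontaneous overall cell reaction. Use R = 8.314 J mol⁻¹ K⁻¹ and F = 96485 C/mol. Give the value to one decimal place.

33.8

Cathode: Au³⁺/Au; anode: Fe³⁺/Fe²⁺. E°cell = (+1.53) − (+0.74) = +0.79 V, with n = 3.
ΔG° = −nFE° = −RT ln K, so ln K = nFE°/(RT) = (3)(96485)(+0.79) / ((8.314)(353)) = 77.915.
log₁₀ K = 77.915 / ln 10 = 33.8.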